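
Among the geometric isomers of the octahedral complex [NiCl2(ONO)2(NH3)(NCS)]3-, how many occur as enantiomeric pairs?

2

The six octahedral sites form three mutually perpendicular trans pairs.
Working through the distinct placements yields 6 geometric isomers: Cl trans, ONO trans; Cl trans, ONO cis; Cl cis, ONO trans; Cl cis, ONO cis (3 arrangements, 2 chiral).
Of these, 2 lack any improper symmetry element and so occur as enantiomeric pairs, giving 6 + 2 = 8 stereoisomers in total.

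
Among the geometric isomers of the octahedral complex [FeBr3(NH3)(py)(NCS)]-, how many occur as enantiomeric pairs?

In an octahedral complex each vertex has one trans partner and four cis neighbours.
The distinct arrangements are (4 in all): Br mer (3 arrangements); Br fac (chiral).
One of these lacks any improper symmetry element and so occurs as an enantiomeric pair, giving 4 + 1 = 5 stereoisomers in total.

1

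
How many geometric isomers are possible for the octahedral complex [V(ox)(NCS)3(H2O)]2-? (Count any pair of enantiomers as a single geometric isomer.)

2

Each ox is bidentate and must span two cis positions.
Working through the distinct placements yields 2 geometric isomers: NCS fac; NCS mer.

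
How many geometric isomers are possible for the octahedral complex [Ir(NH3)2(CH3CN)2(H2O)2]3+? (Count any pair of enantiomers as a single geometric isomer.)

In an octahedral complex each vertex has one trans partner and four cis neighbours.
There are 5 geometric isomers: NH3 trans, CH3CN trans, H2O trans; NH3 cis, CH3CN trans, H2O cis; NH3 trans, CH3CN cis, H2O cis; NH3 cis, CH3CN cis, H2O cis (chiral); NH3 cis, CH3CN cis, H2O trans.

5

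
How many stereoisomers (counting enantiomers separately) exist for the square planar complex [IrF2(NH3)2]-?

2

A square has two trans pairs of vertices; adjacent vertices are cis.
The distinct arrangements are (2 in all): F cis; F trans.
Each arrangement has an internal mirror plane or centre of symmetry, so none is chiral.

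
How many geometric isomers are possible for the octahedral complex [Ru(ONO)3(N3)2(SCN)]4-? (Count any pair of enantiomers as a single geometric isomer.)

3

An octahedron has six vertices in three trans pairs; every non-trans pair is cis.
The distinct arrangements are (3 in all): ONO mer, N3 trans; ONO fac, N3 cis; ONO mer, N3 cis.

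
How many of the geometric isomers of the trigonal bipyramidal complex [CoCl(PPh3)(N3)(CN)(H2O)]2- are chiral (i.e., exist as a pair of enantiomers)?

10

Systematic enumeration (placing each ligand type in turn and discarding arrangements equivalent by rotation or reflection) gives 10 geometric isomers.
Of these, 10 lack any improper symmetry element and so occur as enantiomeric pairs, giving 10 + 10 = 20 stereoisomers in total.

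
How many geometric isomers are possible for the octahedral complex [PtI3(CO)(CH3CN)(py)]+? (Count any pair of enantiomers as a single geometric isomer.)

4

The distinct arrangements are (4 in all): I mer (3 arrangements); I fac (chiral).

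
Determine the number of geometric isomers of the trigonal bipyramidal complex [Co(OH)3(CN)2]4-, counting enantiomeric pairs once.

3

In a trigonal bipyramid the two axial positions differ from the three equatorial ones.
Working through the distinct placements yields 3 geometric isomers: CN both axial; CN one axial, one equatorial; CN both equatorial.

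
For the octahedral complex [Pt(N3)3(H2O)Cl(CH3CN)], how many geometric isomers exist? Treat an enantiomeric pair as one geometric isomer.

4

An octahedron has six vertices in three trans pairs; every non-trans pair is cis.
There are 4 geometric isomers: N3 mer (3 arrangements); N3 fac (chiral).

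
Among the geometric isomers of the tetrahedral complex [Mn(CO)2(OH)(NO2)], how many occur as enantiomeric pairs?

0

In a tetrahedral complex all four positions are equivalent and every pair of ligands is adjacent — there is no cis/trans distinction.
Only one geometric arrangement is possible.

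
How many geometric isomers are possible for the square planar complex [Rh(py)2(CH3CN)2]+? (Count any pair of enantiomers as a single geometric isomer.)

Systematic placement gives 2 geometric isomers: py cis; py trans.

2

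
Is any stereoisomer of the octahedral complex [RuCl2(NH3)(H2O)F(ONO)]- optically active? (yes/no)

yes

Placing the ligands in turn and identifying arrangements related by rotation or reflection leaves 9 distinct geometric isomers.
Of these, 6 lack any improper symmetry element and so occur as enantiomeric pairs, giving 9 + 6 = 15 stereoisomers in total.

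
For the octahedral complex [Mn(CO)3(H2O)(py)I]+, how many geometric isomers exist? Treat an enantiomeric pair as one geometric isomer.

Working through the distinct placements yields 4 geometric isomers: CO mer (3 arrangements); CO fac (chiral).

4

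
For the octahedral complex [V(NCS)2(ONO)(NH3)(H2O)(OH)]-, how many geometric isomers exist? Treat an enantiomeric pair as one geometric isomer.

9

Placing the ligands in turn and identifying arrangements related by rotation or reflection leaves 9 distinct geometric isomers.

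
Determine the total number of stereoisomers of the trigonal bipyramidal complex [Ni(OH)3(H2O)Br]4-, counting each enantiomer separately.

A trigonal bipyramid has two axial and three equatorial sites, which are chemically inequivalent.
Working through the distinct placements yields 4 geometric isomers: H2O axial, Br axial; H2O equatorial, Br axial; H2O axial, Br equatorial; H2O equatorial, Br equatorial.
Each arrangement has an internal mirror plane or centre of symmetry, so none is chiral.

4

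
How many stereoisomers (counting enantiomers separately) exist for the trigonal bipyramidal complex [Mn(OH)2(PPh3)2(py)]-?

6

In a trigonal bipyramid the two axial positions differ from the three equatorial ones.
Systematic enumeration (placing each ligand type in turn and discarding arrangements equivalent by rotation or reflection) gives 5 geometric isomers.
One of these lacks any improper symmetry element and so occurs as an enantiomeric pair, giving 5 + 1 = 6 stereoisomers in total.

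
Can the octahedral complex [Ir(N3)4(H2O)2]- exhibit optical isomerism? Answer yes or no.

no

Systematic placement gives 2 geometric isomers: H2O trans; H2O cis.
Each arrangement has an internal mirror plane or centre of symmetry, so none is chiral.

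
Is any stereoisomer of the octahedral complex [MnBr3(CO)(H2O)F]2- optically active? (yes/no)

An octahedron has six vertices in three trans pairs; every non-trans pair is cis.
Systematic placement gives 4 geometric isomers: Br mer (3 arrangements); Br fac (chiral).
One of these lacks any improper symmetry element and so occurs as an enantiomeric pair, giving 4 + 1 = 5 stereoisomers in total.

yes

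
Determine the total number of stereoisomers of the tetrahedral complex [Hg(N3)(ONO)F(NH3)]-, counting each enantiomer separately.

All four vertices of a tetrahedron are equivalent and mutually adjacent, so cis/trans isomerism cannot arise.
Only one geometric arrangement is possible; it has no improper symmetry element, so it exists as a pair of enantiomers (2 stereoisomers).

2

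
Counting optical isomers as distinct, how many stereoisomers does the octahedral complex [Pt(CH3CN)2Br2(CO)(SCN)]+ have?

8

Systematic placement gives 6 geometric isomers: CH3CN trans, Br trans; CH3CN cis, Br trans; CH3CN cis, Br cis (3 arrangements, 2 chiral); CH3CN trans, Br cis.
Of these, 2 lack any improper symmetry element and so occur as enantiomeric pairs, giving 6 + 2 = 8 stereoisomers in total.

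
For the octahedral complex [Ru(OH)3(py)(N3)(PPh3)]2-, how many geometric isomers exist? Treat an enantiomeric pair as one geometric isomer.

4

The six octahedral sites form three mutually perpendicular trans pairs.
There are 4 geometric isomers: OH mer (3 arrangements); OH fac (chiral).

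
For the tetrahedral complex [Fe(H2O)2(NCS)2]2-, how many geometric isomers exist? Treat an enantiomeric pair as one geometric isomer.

In a tetrahedral complex all four positions are equivalent and every pair of ligands is adjacent — there is no cis/trans distinction.
Only one geometric arrangement is possible.

1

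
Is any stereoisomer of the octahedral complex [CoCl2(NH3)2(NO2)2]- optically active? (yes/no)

yes

In an octahedral complex each vertex has one trans partner and four cis neighbours.
Systematic placement gives 5 geometric isomers: Cl trans, NH3 trans, NO2 trans; Cl trans, NH3 cis, NO2 cis; Cl cis, NH3 cis, NO2 trans; Cl cis, NH3 cis, NO2 cis (chiral); Cl cis, NH3 trans, NO2 cis.
One of these lacks any improper symmetry element and so occurs as an enantiomeric pair, giving 5 + 1 = 6 stereoisomers in total.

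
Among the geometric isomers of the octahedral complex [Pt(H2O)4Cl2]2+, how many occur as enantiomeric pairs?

An octahedron has six vertices in three trans pairs; every non-trans pair is cis.
Systematic placement gives 2 geometric isomers: Cl trans; Cl cis.
Each arrangement has an internal mirror plane or centre of symmetry, so none is chiral.

0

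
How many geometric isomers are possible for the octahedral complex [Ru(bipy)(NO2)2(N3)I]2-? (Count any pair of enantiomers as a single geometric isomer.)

Each bipy is bidentate and must span two cis positions.
The distinct arrangements are (4 in all): NO2 cis (3 arrangements, 2 chiral); NO2 trans.

4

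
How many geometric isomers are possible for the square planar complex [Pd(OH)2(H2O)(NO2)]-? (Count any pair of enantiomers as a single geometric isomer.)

In a square planar complex each vertex has one trans partner and two cis neighbours.
The distinct arrangements are (2 in all): OH cis; OH trans.

2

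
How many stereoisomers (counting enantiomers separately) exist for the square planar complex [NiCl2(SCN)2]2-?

2

A square has two trans pairs of vertices; adjacent vertices are cis.
The distinct arrangements are (2 in all): Cl cis; Cl trans.
Each arrangement has an internal mirror plane or centre of symmetry, so none is chiral.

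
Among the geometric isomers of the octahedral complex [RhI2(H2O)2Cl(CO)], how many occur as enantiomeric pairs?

2

There are 6 geometric isomers: I trans, H2O trans; I cis, H2O cis (3 arrangements, 2 chiral); I trans, H2O cis; I cis, H2O trans.
Of these, 2 lack any improper symmetry element and so occur as enantiomeric pairs, giving 6 + 2 = 8 stereoisomers in total.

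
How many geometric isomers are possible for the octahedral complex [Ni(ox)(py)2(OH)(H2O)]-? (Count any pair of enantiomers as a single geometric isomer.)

4

An octahedron has six vertices in three trans pairs; every non-trans pair is cis.
Each ox is bidentate and must span two cis positions.
Working through the distinct placements yields 4 geometric isomers: py cis (3 arrangements, 2 chiral); py trans.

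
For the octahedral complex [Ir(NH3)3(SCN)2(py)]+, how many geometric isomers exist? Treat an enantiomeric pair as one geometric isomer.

3

Systematic placement gives 3 geometric isomers: NH3 mer, SCN cis; NH3 mer, SCN trans; NH3 fac, SCN cis.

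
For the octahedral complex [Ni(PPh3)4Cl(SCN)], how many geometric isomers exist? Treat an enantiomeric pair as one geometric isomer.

2

Working through the distinct placements yields 2 geometric isomers: Cl and SCN mutually cis; Cl and SCN mutually trans.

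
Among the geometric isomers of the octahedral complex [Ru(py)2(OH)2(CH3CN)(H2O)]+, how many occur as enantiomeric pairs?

Working through the distinct placements yields 6 geometric isomers: py trans, OH trans; py cis, OH cis (3 arrangements, 2 chiral); py trans, OH cis; py cis, OH trans.
Of these, 2 lack any improper symmetry element and so occur as enantiomeric pairs, giving 6 + 2 = 8 stereoisomers in total.

2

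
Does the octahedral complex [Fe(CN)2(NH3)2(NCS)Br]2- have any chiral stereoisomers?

yes

In an octahedral complex each vertex has one trans partner and four cis neighbours.
Working through the distinct placements yields 6 geometric isomers: CN cis, NH3 trans; CN cis, NH3 cis (3 arrangements, 2 chiral); CN trans, NH3 trans; CN trans, NH3 cis.
Of these, 2 lack any improper symmetry element and so occur as enantiomeric pairs, giving 6 + 2 = 8 stereoisomers in total.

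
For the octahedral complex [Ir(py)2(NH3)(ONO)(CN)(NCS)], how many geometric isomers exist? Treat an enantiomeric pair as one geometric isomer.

9

In an octahedral complex each vertex has one trans partner and four cis neighbours.
Placing the ligands in turn and identifying arrangements related by rotation or reflection leaves 9 distinct geometric isomers.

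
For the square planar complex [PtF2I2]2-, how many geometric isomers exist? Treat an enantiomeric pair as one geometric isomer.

2

A square has two trans pairs of vertices; adjacent vertices are cis.
There are 2 geometric isomers: F cis; F trans.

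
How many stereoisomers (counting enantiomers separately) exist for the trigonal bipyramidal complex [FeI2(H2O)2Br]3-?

6

Systematic enumeration (placing each ligand type in turn and discarding arrangements equivalent by rotation or reflection) gives 5 geometric isomers.
One of these lacks any improper symmetry element and so occurs as an enantiomeric pair, giving 5 + 1 = 6 stereoisomers in total.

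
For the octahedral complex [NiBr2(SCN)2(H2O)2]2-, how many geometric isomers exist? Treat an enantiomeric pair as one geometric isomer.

5

Working through the distinct placements yields 5 geometric isomers: Br trans, SCN trans, H2O trans; Br trans, SCN cis, H2O cis; Br cis, SCN trans, H2O cis; Br cis, SCN cis, H2O cis (chiral); Br cis, SCN cis, H2O trans.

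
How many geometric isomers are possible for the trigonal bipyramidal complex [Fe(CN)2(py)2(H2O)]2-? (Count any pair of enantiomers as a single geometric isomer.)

5

Exhaustive case analysis gives 5 geometric isomers.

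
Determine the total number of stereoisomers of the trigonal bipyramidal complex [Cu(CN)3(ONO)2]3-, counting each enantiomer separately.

In a trigonal bipyramid the two axial positions differ from the three equatorial ones.
The distinct arrangements are (3 in all): ONO both equatorial; ONO one axial, one equatorial; ONO both axial.
Each arrangement has an internal mirror plane or centre of symmetry, so none is chiral.

3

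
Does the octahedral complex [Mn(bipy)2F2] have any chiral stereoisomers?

Each bipy is bidentate and must span two cis positions.
There are 2 geometric isomers: F trans; F cis (chiral).
One of these lacks any improper symmetry element and so occurs as an enantiomeric pair, giving 2 + 1 = 3 stereoisomers in total.

yes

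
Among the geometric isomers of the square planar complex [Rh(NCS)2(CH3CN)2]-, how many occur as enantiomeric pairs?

0

A square has two trans pairs of vertices; adjacent vertices are cis.
There are 2 geometric isomers: NCS cis; NCS trans.
Each arrangement has an internal mirror plane or centre of symmetry, so none is chiral.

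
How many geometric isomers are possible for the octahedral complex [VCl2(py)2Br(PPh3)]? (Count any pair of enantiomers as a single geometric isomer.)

An octahedron has six vertices in three trans pairs; every non-trans pair is cis.
The distinct arrangements are (6 in all): Cl cis, py trans; Cl cis, py cis (3 arrangements, 2 chiral); Cl trans, py trans; Cl trans, py cis.

6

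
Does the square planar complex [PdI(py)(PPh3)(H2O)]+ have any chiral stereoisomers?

Systematic placement gives 3 geometric isomers: (H2O/PPh3 trans, I/py trans); (H2O/py trans, I/PPh3 trans); (H2O/I trans, PPh3/py trans).
Each arrangement has an internal mirror plane or centre of symmetry, so none is chiral.

no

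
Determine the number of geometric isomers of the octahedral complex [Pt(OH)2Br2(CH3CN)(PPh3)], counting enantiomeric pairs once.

Working through the distinct placements yields 6 geometric isomers: OH cis, Br trans; OH trans, Br trans; OH cis, Br cis (3 arrangements, 2 chiral); OH trans, Br cis.

6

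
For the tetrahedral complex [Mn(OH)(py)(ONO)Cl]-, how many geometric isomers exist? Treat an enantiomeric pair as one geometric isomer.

In a tetrahedral complex all four positions are equivalent and every pair of ligands is adjacent — there is no cis/trans distinction.
Only one geometric arrangement is possible; it has no improper symmetry element, so it exists as a pair of enantiomers (2 stereoisomers).

1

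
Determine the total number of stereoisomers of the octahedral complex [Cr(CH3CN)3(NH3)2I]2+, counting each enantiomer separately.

3

In an octahedral complex each vertex has one trans partner and four cis neighbours.
Systematic placement gives 3 geometric isomers: CH3CN mer, NH3 trans; CH3CN mer, NH3 cis; CH3CN fac, NH3 cis.
Each arrangement has an internal mirror plane or centre of symmetry, so none is chiral.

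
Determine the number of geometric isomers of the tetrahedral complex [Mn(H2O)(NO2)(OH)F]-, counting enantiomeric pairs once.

Only one geometric arrangement is possible; it has no improper symmetry element, so it exists as a pair of enantiomers (2 stereoisomers).

1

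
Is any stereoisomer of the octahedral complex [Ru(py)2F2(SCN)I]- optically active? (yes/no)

yes

In an octahedral complex each vertex has one trans partner and four cis neighbours.
The distinct arrangements are (6 in all): py trans, F trans; py cis, F trans; py trans, F cis; py cis, F cis (3 arrangements, 2 chiral).
Of these, 2 lack any improper symmetry element and so occur as enantiomeric pairs, giving 6 + 2 = 8 stereoisomers in total.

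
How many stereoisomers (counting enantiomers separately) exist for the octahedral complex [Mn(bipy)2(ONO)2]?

3

The six octahedral sites form three mutually perpendicular trans pairs.
Each bipy is bidentate and must span two cis positions.
There are 2 geometric isomers: ONO trans; ONO cis (chiral).
One of these lacks any improper symmetry element and so occurs as an enantiomeric pair, giving 2 + 1 = 3 stereoisomers in total.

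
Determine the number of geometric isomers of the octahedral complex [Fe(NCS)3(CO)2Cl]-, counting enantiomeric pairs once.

3

In an octahedral complex each vertex has one trans partner and four cis neighbours.
Systematic placement gives 3 geometric isomers: NCS mer, CO trans; NCS mer, CO cis; NCS fac, CO cis.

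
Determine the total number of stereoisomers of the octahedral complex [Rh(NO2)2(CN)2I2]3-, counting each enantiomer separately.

6

The six octahedral sites form three mutually perpendicular trans pairs.
There are 5 geometric isomers: NO2 trans, CN trans, I trans; NO2 cis, CN trans, I cis; NO2 trans, CN cis, I cis; NO2 cis, CN cis, I cis (chiral); NO2 cis, CN cis, I trans.
One of these lacks any improper symmetry element and so occurs as an enantiomeric pair, giving 5 + 1 = 6 stereoisomers in total.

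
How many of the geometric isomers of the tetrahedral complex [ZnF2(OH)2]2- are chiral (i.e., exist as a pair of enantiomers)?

Only one geometric arrangement is possible.

0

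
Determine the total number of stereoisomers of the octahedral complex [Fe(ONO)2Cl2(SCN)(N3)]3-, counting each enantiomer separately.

The six octahedral sites form three mutually perpendicular trans pairs.
Systematic placement gives 6 geometric isomers: ONO cis, Cl trans; ONO trans, Cl trans; ONO cis, Cl cis (3 arrangements, 2 chiral); ONO trans, Cl cis.
Of these, 2 lack any improper symmetry element and so occur as enantiomeric pairs, giving 6 + 2 = 8 stereoisomers in total.

8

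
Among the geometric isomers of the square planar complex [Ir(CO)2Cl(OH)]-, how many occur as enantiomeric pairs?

A square has two trans pairs of vertices; adjacent vertices are cis.
Working through the distinct placements yields 2 geometric isomers: CO cis; CO trans.
Each arrangement has an internal mirror plane or centre of symmetry, so none is chiral.

0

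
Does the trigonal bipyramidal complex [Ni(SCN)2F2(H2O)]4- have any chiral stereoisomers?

Exhaustive case analysis gives 5 geometric isomers.
One of these lacks any improper symmetry element and so occurs as an enantiomeric pair, giving 5 + 1 = 6 stereoisomers in total.

yes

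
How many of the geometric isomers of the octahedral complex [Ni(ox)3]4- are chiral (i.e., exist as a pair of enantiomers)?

1

The six octahedral sites form three mutually perpendicular trans pairs.
Each ox is bidentate and must span two cis positions.
Only one geometric arrangement is possible; it has no improper symmetry element, so it exists as a pair of enantiomers (2 stereoisomers).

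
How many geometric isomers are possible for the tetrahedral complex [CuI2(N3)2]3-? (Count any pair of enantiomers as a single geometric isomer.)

1

Only one geometric arrangement is possible.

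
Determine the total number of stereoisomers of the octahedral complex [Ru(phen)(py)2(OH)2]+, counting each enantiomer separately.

Each phen is bidentate and must span two cis positions.
Systematic placement gives 3 geometric isomers: py cis, OH trans; py trans, OH cis; py cis, OH cis (chiral).
One of these lacks any improper symmetry element and so occurs as an enantiomeric pair, giving 3 + 1 = 4 stereoisomers in total.

4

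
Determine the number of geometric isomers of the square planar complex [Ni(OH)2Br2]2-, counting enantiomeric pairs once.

2

A square has two trans pairs of vertices; adjacent vertices are cis.
The distinct arrangements are (2 in all): OH cis; OH trans.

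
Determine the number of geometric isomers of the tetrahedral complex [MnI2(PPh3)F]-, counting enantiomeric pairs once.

1

In a tetrahedral complex all four positions are equivalent and every pair of ligands is adjacent — there is no cis/trans distinction.
Only one geometric arrangement is possible.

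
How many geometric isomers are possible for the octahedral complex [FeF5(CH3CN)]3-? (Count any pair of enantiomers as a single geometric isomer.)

An octahedron has six vertices in three trans pairs; every non-trans pair is cis.
Only one geometric arrangement is possible.

1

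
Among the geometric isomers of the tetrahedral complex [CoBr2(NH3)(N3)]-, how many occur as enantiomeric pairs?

In a tetrahedral complex all four positions are equivalent and every pair of ligands is adjacent — there is no cis/trans distinction.
Only one geometric arrangement is possible.

0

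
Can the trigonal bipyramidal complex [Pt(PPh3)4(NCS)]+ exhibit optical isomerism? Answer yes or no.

no

A trigonal bipyramid has two axial and three equatorial sites, which are chemically inequivalent.
There are 2 geometric isomers: NCS axial; NCS equatorial.
Each arrangement has an internal mirror plane or centre of symmetry, so none is chiral.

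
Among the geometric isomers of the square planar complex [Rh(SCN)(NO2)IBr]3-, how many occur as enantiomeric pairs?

0

There are 3 geometric isomers: (Br/NO2 trans, I/SCN trans); (Br/SCN trans, I/NO2 trans); (Br/I trans, NO2/SCN trans).
Each arrangement has an internal mirror plane or centre of symmetry, so none is chiral.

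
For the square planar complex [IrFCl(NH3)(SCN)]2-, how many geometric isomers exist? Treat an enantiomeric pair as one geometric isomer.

Working through the distinct placements yields 3 geometric isomers: (Cl/NH3 trans, F/SCN trans); (Cl/SCN trans, F/NH3 trans); (Cl/F trans, NH3/SCN trans).

3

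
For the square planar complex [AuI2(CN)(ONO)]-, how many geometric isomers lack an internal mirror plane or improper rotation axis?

A square has two trans pairs of vertices; adjacent vertices are cis.
The distinct arrangements are (2 in all): I cis; I trans.
Each arrangement has an internal mirror plane or centre of symmetry, so none is chiral.

0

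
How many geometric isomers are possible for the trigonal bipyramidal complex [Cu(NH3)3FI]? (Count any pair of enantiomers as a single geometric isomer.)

4

In a trigonal bipyramid the two axial positions differ from the three equatorial ones.
Systematic placement gives 4 geometric isomers: F axial, I axial; F axial, I equatorial; F equatorial, I axial; F equatorial, I equatorial.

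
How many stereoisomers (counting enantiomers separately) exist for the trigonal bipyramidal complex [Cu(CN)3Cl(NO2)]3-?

In a trigonal bipyramid the two axial positions differ from the three equatorial ones.
There are 4 geometric isomers: Cl equatorial, NO2 equatorial; Cl axial, NO2 equatorial; Cl equatorial, NO2 axial; Cl axial, NO2 axial.
Each arrangement has an internal mirror plane or centre of symmetry, so none is chiral.

4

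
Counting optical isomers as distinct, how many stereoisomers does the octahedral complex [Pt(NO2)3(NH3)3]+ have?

An octahedron has six vertices in three trans pairs; every non-trans pair is cis.
Systematic placement gives 2 geometric isomers: NO2 mer; NO2 fac.
Each arrangement has an internal mirror plane or centre of symmetry, so none is chiral.

2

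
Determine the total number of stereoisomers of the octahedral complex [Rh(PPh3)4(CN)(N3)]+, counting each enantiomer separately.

The six octahedral sites form three mutually perpendicular trans pairs.
Systematic placement gives 2 geometric isomers: CN and N3 mutually trans; CN and N3 mutually cis.
Each arrangement has an internal mirror plane or centre of symmetry, so none is chiral.

2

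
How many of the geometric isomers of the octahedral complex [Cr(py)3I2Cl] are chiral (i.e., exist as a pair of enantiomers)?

0

The six octahedral sites form three mutually perpendicular trans pairs.
Systematic placement gives 3 geometric isomers: py mer, I cis; py mer, I trans; py fac, I cis.
Each arrangement has an internal mirror plane or centre of symmetry, so none is chiral.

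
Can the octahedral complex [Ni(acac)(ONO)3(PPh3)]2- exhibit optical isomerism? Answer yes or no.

In an octahedral complex each vertex has one trans partner and four cis neighbours.
Each acac is bidentate and must span two cis positions.
The distinct arrangements are (2 in all): ONO mer; ONO fac.
Each arrangement has an internal mirror plane or centre of symmetry, so none is chiral.

no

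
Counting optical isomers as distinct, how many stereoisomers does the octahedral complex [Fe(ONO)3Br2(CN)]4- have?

In an octahedral complex each vertex has one trans partner and four cis neighbours.
The distinct arrangements are (3 in all): ONO mer, Br trans; ONO mer, Br cis; ONO fac, Br cis.
Each arrangement has an internal mirror plane or centre of symmetry, so none is chiral.

3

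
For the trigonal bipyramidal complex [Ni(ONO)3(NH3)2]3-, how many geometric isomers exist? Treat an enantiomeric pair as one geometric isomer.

Systematic placement gives 3 geometric isomers: NH3 both axial; NH3 one axial, one equatorial; NH3 both equatorial.

3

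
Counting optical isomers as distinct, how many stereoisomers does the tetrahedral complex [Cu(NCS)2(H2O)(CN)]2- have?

In a tetrahedral complex all four positions are equivalent and every pair of ligands is adjacent — there is no cis/trans distinction.
Only one geometric arrangement is possible.

1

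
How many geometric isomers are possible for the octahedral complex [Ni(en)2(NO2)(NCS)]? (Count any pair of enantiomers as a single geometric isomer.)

The six octahedral sites form three mutually perpendicular trans pairs.
Each en is bidentate and must span two cis positions.
Systematic placement gives 2 geometric isomers: NO2 and NCS mutually trans; NO2 and NCS mutually cis (chiral).

2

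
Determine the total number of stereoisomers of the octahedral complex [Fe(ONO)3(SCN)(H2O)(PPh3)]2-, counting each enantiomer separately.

5

Systematic placement gives 4 geometric isomers: ONO mer (3 arrangements); ONO fac (chiral).
One of these lacks any improper symmetry element and so occurs as an enantiomeric pair, giving 4 + 1 = 5 stereoisomers in total.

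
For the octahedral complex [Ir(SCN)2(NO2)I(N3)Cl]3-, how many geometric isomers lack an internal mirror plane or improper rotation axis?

6

The six octahedral sites form three mutually perpendicular trans pairs.
Placing the ligands in turn and identifying arrangements related by rotation or reflection leaves 9 distinct geometric isomers.
Of these, 6 lack any improper symmetry element and so occur as enantiomeric pairs, giving 9 + 6 = 15 stereoisomers in total.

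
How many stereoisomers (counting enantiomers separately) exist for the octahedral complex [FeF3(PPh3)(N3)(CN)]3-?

An octahedron has six vertices in three trans pairs; every non-trans pair is cis.
Working through the distinct placements yields 4 geometric isomers: F mer (3 arrangements); F fac (chiral).
One of these lacks any improper symmetry element and so occurs as an enantiomeric pair, giving 4 + 1 = 5 stereoisomers in total.

5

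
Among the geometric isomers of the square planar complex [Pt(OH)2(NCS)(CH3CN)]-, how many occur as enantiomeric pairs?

0

A square has two trans pairs of vertices; adjacent vertices are cis.
There are 2 geometric isomers: OH cis; OH trans.
Each arrangement has an internal mirror plane or centre of symmetry, so none is chiral.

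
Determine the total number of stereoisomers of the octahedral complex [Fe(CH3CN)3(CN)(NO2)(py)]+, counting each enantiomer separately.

In an octahedral complex each vertex has one trans partner and four cis neighbours.
Working through the distinct placements yields 4 geometric isomers: CH3CN mer (3 arrangements); CH3CN fac (chiral).
One of these lacks any improper symmetry element and so occurs as an enantiomeric pair, giving 4 + 1 = 5 stereoisomers in total.

5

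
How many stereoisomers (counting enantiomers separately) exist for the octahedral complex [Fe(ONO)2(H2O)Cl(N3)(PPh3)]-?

15

Placing the ligands in turn and identifying arrangements related by rotation or reflection leaves 9 distinct geometric isomers.
Of these, 6 lack any improper symmetry element and so occur as enantiomeric pairs, giving 9 + 6 = 15 stereoisomers in total.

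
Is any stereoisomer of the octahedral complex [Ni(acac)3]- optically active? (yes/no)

An octahedron has six vertices in three trans pairs; every non-trans pair is cis.
Each acac is bidentate and must span two cis positions.
Only one geometric arrangement is possible; it has no improper symmetry element, so it exists as a pair of enantiomers (2 stereoisomers).

yes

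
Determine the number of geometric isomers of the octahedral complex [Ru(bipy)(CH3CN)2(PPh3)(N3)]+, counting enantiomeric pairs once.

In an octahedral complex each vertex has one trans partner and four cis neighbours.
Each bipy is bidentate and must span two cis positions.
The distinct arrangements are (4 in all): CH3CN trans; CH3CN cis (3 arrangements, 2 chiral).

4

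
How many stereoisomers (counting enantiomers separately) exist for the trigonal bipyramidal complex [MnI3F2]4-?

3

A trigonal bipyramid has two axial and three equatorial sites, which are chemically inequivalent.
There are 3 geometric isomers: F both axial; F one axial, one equatorial; F both equatorial.
Each arrangement has an internal mirror plane or centre of symmetry, so none is chiral.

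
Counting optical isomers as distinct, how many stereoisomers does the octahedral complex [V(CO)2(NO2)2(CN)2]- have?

An octahedron has six vertices in three trans pairs; every non-trans pair is cis.
There are 5 geometric isomers: CO trans, NO2 trans, CN trans; CO cis, NO2 cis, CN trans; CO cis, NO2 trans, CN cis; CO cis, NO2 cis, CN cis (chiral); CO trans, NO2 cis, CN cis.
One of these lacks any improper symmetry element and so occurs as an enantiomeric pair, giving 5 + 1 = 6 stereoisomers in total.

6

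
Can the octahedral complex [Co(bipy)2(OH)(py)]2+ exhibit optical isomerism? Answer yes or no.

yes

Each bipy is bidentate and must span two cis positions.
The distinct arrangements are (2 in all): OH and py mutually cis (chiral); OH and py mutually trans.
One of these lacks any improper symmetry element and so occurs as an enantiomeric pair, giving 2 + 1 = 3 stereoisomers in total.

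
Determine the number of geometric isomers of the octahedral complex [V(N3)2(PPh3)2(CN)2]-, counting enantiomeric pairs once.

Systematic placement gives 5 geometric isomers: N3 trans, PPh3 trans, CN trans; N3 cis, PPh3 cis, CN trans; N3 cis, PPh3 trans, CN cis; N3 cis, PPh3 cis, CN cis (chiral); N3 trans, PPh3 cis, CN cis.

5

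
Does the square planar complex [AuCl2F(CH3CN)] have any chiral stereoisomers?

no

A square has two trans pairs of vertices; adjacent vertices are cis.
There are 2 geometric isomers: Cl cis; Cl trans.
Each arrangement has an internal mirror plane or centre of symmetry, so none is chiral.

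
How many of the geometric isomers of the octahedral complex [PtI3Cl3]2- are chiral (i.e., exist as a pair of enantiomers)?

0

Systematic placement gives 2 geometric isomers: I mer; I fac.
Each arrangement has an internal mirror plane or centre of symmetry, so none is chiral.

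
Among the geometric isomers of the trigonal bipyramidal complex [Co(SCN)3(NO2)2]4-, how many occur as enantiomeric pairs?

A trigonal bipyramid has two axial and three equatorial sites, which are chemically inequivalent.
The distinct arrangements are (3 in all): NO2 both axial; NO2 one axial, one equatorial; NO2 both equatorial.
Each arrangement has an internal mirror plane or centre of symmetry, so none is chiral.

0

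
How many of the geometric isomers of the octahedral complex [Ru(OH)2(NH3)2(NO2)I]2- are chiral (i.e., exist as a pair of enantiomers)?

2

An octahedron has six vertices in three trans pairs; every non-trans pair is cis.
The distinct arrangements are (6 in all): OH trans, NH3 cis; OH cis, NH3 cis (3 arrangements, 2 chiral); OH trans, NH3 trans; OH cis, NH3 trans.
Of these, 2 lack any improper symmetry element and so occur as enantiomeric pairs, giving 6 + 2 = 8 stereoisomers in total.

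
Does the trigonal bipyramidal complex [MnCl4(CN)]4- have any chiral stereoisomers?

no

A trigonal bipyramid has two axial and three equatorial sites, which are chemically inequivalent.
Working through the distinct placements yields 2 geometric isomers: CN axial; CN equatorial.
Each arrangement has an internal mirror plane or centre of symmetry, so none is chiral.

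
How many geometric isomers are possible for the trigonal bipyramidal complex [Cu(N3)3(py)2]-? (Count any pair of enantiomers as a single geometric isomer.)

3

A trigonal bipyramid has two axial and three equatorial sites, which are chemically inequivalent.
Systematic placement gives 3 geometric isomers: py both equatorial; py one axial, one equatorial; py both axial.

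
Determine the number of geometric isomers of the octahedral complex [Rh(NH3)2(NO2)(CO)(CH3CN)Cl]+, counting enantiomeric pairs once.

9

Systematic enumeration (placing each ligand type in turn and discarding arrangements equivalent by rotation or reflection) gives 9 geometric isomers.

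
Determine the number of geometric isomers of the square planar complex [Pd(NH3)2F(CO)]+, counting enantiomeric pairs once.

2

A square has two trans pairs of vertices; adjacent vertices are cis.
There are 2 geometric isomers: NH3 cis; NH3 trans.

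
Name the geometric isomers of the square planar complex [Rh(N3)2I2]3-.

In a square planar complex each vertex has one trans partner and two cis neighbours.
Working through the distinct placements yields 2 geometric isomers: N3 cis; N3 trans.

cis and trans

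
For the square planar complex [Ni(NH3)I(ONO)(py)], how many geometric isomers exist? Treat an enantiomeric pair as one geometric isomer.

3

A square has two trans pairs of vertices; adjacent vertices are cis.
There are 3 geometric isomers: (I/ONO trans, NH3/py trans); (I/py trans, NH3/ONO trans); (I/NH3 trans, ONO/py trans).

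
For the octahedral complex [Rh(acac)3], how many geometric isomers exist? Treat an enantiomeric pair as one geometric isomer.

In an octahedral complex each vertex has one trans partner and four cis neighbours.
Each acac is bidentate and must span two cis positions.
Only one geometric arrangement is possible; it has no improper symmetry element, so it exists as a pair of enantiomers (2 stereoisomers).

1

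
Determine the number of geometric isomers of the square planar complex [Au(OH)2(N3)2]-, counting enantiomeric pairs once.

2

In a square planar complex each vertex has one trans partner and two cis neighbours.
Systematic placement gives 2 geometric isomers: OH cis; OH trans.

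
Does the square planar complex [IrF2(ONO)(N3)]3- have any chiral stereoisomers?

no

In a square planar complex each vertex has one trans partner and two cis neighbours.
Systematic placement gives 2 geometric isomers: F cis; F trans.
Each arrangement has an internal mirror plane or centre of symmetry, so none is chiral.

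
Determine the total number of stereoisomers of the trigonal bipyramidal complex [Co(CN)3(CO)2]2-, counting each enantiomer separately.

In a trigonal bipyramid the two axial positions differ from the three equatorial ones.
There are 3 geometric isomers: CO both equatorial; CO one axial, one equatorial; CO both axial.
Each arrangement has an internal mirror plane or centre of symmetry, so none is chiral.

3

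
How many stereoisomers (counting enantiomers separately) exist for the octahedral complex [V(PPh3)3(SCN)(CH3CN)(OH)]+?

5

An octahedron has six vertices in three trans pairs; every non-trans pair is cis.
The distinct arrangements are (4 in all): PPh3 mer (3 arrangements); PPh3 fac (chiral).
One of these lacks any improper symmetry element and so occurs as an enantiomeric pair, giving 4 + 1 = 5 stereoisomers in total.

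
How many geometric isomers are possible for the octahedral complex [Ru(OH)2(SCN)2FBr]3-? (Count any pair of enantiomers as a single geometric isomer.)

6

The six octahedral sites form three mutually perpendicular trans pairs.
Systematic placement gives 6 geometric isomers: OH trans, SCN trans; OH cis, SCN cis (3 arrangements, 2 chiral); OH cis, SCN trans; OH trans, SCN cis.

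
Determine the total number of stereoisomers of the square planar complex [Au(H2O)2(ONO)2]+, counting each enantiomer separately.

In a square planar complex each vertex has one trans partner and two cis neighbours.
Working through the distinct placements yields 2 geometric isomers: H2O cis; H2O trans.
Each arrangement has an internal mirror plane or centre of symmetry, so none is chiral.

2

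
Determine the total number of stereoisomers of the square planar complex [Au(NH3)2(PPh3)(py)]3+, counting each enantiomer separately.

2

In a square planar complex each vertex has one trans partner and two cis neighbours.
Working through the distinct placements yields 2 geometric isomers: NH3 cis; NH3 trans.
Each arrangement has an internal mirror plane or centre of symmetry, so none is chiral.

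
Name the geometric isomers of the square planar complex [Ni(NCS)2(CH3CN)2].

cis and trans

A square has two trans pairs of vertices; adjacent vertices are cis.
Systematic placement gives 2 geometric isomers: NCS cis; NCS trans.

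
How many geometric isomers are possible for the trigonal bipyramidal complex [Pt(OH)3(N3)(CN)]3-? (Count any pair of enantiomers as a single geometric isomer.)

4

The distinct arrangements are (4 in all): N3 axial, CN axial; N3 equatorial, CN axial; N3 axial, CN equatorial; N3 equatorial, CN equatorial.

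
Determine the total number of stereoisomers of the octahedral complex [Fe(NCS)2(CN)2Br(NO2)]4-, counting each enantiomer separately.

An octahedron has six vertices in three trans pairs; every non-trans pair is cis.
There are 6 geometric isomers: NCS cis, CN cis (3 arrangements, 2 chiral); NCS trans, CN cis; NCS cis, CN trans; NCS trans, CN trans.
Of these, 2 lack any improper symmetry element and so occur as enantiomeric pairs, giving 6 + 2 = 8 stereoisomers in total.

8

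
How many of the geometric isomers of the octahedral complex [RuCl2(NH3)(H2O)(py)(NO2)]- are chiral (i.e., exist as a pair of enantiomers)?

6

An octahedron has six vertices in three trans pairs; every non-trans pair is cis.
Systematic enumeration (placing each ligand type in turn and discarding arrangements equivalent by rotation or reflection) gives 9 geometric isomers.
Of these, 6 lack any improper symmetry element and so occur as enantiomeric pairs, giving 9 + 6 = 15 stereoisomers in total.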